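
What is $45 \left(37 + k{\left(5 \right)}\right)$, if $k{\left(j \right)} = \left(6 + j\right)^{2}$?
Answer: $7110$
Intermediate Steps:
$45 \left(37 + k{\left(5 \right)}\right) = 45 \left(37 + \left(6 + 5\right)^{2}\right) = 45 \left(37 + 11^{2}\right) = 45 \left(37 + 121\right) = 45 \cdot 158 = 7110$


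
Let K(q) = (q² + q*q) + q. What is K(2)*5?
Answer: 50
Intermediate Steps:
K(q) = q + 2*q² (K(q) = (q² + q²) + q = 2*q² + q = q + 2*q²)
K(2)*5 = (2*(1 + 2*2))*5 = (2*(1 + 4))*5 = (2*5)*5 = 10*5 = 50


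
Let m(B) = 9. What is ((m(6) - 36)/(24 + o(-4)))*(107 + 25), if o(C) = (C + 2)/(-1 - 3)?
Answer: -7128/49 ≈ -145.47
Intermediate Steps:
o(C) = -½ - C/4 (o(C) = (2 + C)/(-4) = (2 + C)*(-¼) = -½ - C/4)
((m(6) - 36)/(24 + o(-4)))*(107 + 25) = ((9 - 36)/(24 + (-½ - ¼*(-4))))*(107 + 25) = -27/(24 + (-½ + 1))*132 = -27/(24 + ½)*132 = -27/49/2*132 = -27*2/49*132 = -54/49*132 = -7128/49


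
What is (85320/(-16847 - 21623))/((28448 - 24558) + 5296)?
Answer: -1422/5889757 ≈ -0.00024144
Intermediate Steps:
(85320/(-16847 - 21623))/((28448 - 24558) + 5296) = (85320/(-38470))/(3890 + 5296) = (85320*(-1/38470))/9186 = -8532/3847*1/9186 = -1422/5889757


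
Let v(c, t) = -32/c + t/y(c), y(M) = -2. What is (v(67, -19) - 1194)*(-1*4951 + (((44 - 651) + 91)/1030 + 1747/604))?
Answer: 244423081811169/41682040 ≈ 5.8640e+6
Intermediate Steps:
v(c, t) = -32/c - t/2 (v(c, t) = -32/c + t/(-2) = -32/c + t*(-½) = -32/c - t/2)
(v(67, -19) - 1194)*(-1*4951 + (((44 - 651) + 91)/1030 + 1747/604)) = ((-32/67 - ½*(-19)) - 1194)*(-1*4951 + (((44 - 651) + 91)/1030 + 1747/604)) = ((-32*1/67 + 19/2) - 1194)*(-4951 + ((-607 + 91)*(1/1030) + 1747*(1/604))) = ((-32/67 + 19/2) - 1194)*(-4951 + (-516*1/1030 + 1747/604)) = (1209/134 - 1194)*(-4951 + (-258/515 + 1747/604)) = -158787*(-4951 + 743873/311060)/134 = -158787/134*(-1539314187/311060) = 244423081811169/41682040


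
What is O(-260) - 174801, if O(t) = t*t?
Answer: -107201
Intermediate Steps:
O(t) = t²
O(-260) - 174801 = (-260)² - 174801 = 67600 - 174801 = -107201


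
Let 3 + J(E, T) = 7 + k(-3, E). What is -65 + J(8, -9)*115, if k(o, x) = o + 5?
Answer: 625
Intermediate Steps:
k(o, x) = 5 + o
J(E, T) = 6 (J(E, T) = -3 + (7 + (5 - 3)) = -3 + (7 + 2) = -3 + 9 = 6)
-65 + J(8, -9)*115 = -65 + 6*115 = -65 + 690 = 625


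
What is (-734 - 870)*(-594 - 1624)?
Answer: 3557672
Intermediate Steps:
(-734 - 870)*(-594 - 1624) = -1604*(-2218) = 3557672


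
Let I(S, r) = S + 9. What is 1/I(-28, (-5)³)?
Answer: -1/19 ≈ -0.052632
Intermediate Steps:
I(S, r) = 9 + S
1/I(-28, (-5)³) = 1/(9 - 28) = 1/(-19) = -1/19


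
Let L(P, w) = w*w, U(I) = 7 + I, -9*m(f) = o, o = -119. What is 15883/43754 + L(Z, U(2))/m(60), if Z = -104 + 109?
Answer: 33786743/5206726 ≈ 6.4891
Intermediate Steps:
m(f) = 119/9 (m(f) = -⅑*(-119) = 119/9)
Z = 5
L(P, w) = w²
15883/43754 + L(Z, U(2))/m(60) = 15883/43754 + (7 + 2)²/(119/9) = 15883*(1/43754) + 9²*(9/119) = 15883/43754 + 81*(9/119) = 15883/43754 + 729/119 = 33786743/5206726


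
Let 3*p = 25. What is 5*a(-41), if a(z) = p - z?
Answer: 740/3 ≈ 246.67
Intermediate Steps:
p = 25/3 (p = (1/3)*25 = 25/3 ≈ 8.3333)
a(z) = 25/3 - z
5*a(-41) = 5*(25/3 - 1*(-41)) = 5*(25/3 + 41) = 5*(148/3) = 740/3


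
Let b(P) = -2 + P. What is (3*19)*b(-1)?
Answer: -171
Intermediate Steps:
(3*19)*b(-1) = (3*19)*(-2 - 1) = 57*(-3) = -171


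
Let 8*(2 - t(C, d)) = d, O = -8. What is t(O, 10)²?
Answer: 9/16 ≈ 0.56250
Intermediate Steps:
t(C, d) = 2 - d/8
t(O, 10)² = (2 - ⅛*10)² = (2 - 5/4)² = (¾)² = 9/16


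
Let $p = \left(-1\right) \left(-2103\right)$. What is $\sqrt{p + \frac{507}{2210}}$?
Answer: $\frac{\sqrt{60783330}}{170} \approx 45.861$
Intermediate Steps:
$p = 2103$
$\sqrt{p + \frac{507}{2210}} = \sqrt{2103 + \frac{507}{2210}} = \sqrt{2103 + 507 \cdot \frac{1}{2210}} = \sqrt{2103 + \frac{39}{170}} = \sqrt{\frac{357549}{170}} = \frac{\sqrt{60783330}}{170}$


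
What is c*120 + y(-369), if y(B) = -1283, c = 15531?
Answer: 1862437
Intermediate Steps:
c*120 + y(-369) = 15531*120 - 1283 = 1863720 - 1283 = 1862437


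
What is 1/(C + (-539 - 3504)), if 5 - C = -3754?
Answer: -1/284 ≈ -0.0035211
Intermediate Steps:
C = 3759 (C = 5 - 1*(-3754) = 5 + 3754 = 3759)
1/(C + (-539 - 3504)) = 1/(3759 + (-539 - 3504)) = 1/(3759 - 4043) = 1/(-284) = -1/284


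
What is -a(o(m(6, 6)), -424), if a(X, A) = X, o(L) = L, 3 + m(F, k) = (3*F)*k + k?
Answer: -111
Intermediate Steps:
m(F, k) = -3 + k + 3*F*k (m(F, k) = -3 + ((3*F)*k + k) = -3 + (3*F*k + k) = -3 + (k + 3*F*k) = -3 + k + 3*F*k)
-a(o(m(6, 6)), -424) = -(-3 + 6 + 3*6*6) = -(-3 + 6 + 108) = -1*111 = -111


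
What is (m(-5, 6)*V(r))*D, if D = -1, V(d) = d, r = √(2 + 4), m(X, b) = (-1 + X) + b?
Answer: 0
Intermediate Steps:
m(X, b) = -1 + X + b
r = √6 ≈ 2.4495
(m(-5, 6)*V(r))*D = ((-1 - 5 + 6)*√6)*(-1) = (0*√6)*(-1) = 0*(-1) = 0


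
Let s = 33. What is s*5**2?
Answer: 825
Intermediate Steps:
s*5**2 = 33*5**2 = 33*25 = 825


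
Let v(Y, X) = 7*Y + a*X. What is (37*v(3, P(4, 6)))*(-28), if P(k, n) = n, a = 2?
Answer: -34188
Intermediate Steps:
v(Y, X) = 2*X + 7*Y (v(Y, X) = 7*Y + 2*X = 2*X + 7*Y)
(37*v(3, P(4, 6)))*(-28) = (37*(2*6 + 7*3))*(-28) = (37*(12 + 21))*(-28) = (37*33)*(-28) = 1221*(-28) = -34188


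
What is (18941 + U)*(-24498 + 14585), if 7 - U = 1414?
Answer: -173814542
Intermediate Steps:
U = -1407 (U = 7 - 1*1414 = 7 - 1414 = -1407)
(18941 + U)*(-24498 + 14585) = (18941 - 1407)*(-24498 + 14585) = 17534*(-9913) = -173814542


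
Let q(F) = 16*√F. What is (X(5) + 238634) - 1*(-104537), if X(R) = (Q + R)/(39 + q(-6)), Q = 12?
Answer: 349691470/1019 - 272*I*√6/3057 ≈ 3.4317e+5 - 0.21795*I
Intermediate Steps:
X(R) = (12 + R)/(39 + 16*I*√6) (X(R) = (12 + R)/(39 + 16*√(-6)) = (12 + R)/(39 + 16*(I*√6)) = (12 + R)/(39 + 16*I*√6))
(X(5) + 238634) - 1*(-104537) = ((12 + 5)/(39 + 16*I*√6) + 238634) - 1*(-104537) = (17/(39 + 16*I*√6) + 238634) + 104537 = (238634 + 17/(39 + 16*I*√6)) + 104537 = 343171 + 17/(39 + 16*I*√6)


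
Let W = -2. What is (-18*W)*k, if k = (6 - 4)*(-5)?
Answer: -360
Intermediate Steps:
k = -10 (k = 2*(-5) = -10)
(-18*W)*k = -18*(-2)*(-10) = 36*(-10) = -360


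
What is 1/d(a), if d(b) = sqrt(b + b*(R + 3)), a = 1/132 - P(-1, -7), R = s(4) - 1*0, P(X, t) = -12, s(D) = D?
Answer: sqrt(104610)/3170 ≈ 0.10203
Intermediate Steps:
R = 4 (R = 4 - 1*0 = 4 + 0 = 4)
a = 1585/132 (a = 1/132 - 1*(-12) = 1/132 + 12 = 1585/132 ≈ 12.008)
d(b) = 2*sqrt(2)*sqrt(b) (d(b) = sqrt(b + b*(4 + 3)) = sqrt(b + b*7) = sqrt(b + 7*b) = sqrt(8*b) = 2*sqrt(2)*sqrt(b))
1/d(a) = 1/(2*sqrt(2)*sqrt(1585/132)) = 1/(2*sqrt(2)*(sqrt(52305)/66)) = 1/(sqrt(104610)/33) = sqrt(104610)/3170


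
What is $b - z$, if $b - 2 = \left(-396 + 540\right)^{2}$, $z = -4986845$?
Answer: $5007583$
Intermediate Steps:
$b = 20738$ ($b = 2 + \left(-396 + 540\right)^{2} = 2 + 144^{2} = 2 + 20736 = 20738$)
$b - z = 20738 - -4986845 = 20738 + 4986845 = 5007583$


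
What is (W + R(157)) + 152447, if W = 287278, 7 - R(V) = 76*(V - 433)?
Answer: 460708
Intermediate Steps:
R(V) = 32915 - 76*V (R(V) = 7 - 76*(V - 433) = 7 - 76*(-433 + V) = 7 - (-32908 + 76*V) = 7 + (32908 - 76*V) = 32915 - 76*V)
(W + R(157)) + 152447 = (287278 + (32915 - 76*157)) + 152447 = (287278 + (32915 - 11932)) + 152447 = (287278 + 20983) + 152447 = 308261 + 152447 = 460708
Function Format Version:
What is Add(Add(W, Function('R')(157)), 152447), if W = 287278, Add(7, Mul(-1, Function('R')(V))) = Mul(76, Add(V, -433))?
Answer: 460708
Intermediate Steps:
Function('R')(V) = Add(32915, Mul(-76, V)) (Function('R')(V) = Add(7, Mul(-1, Mul(76, Add(V, -433)))) = Add(7, Mul(-1, Mul(76, Add(-433, V)))) = Add(7, Mul(-1, Add(-32908, Mul(76, V)))) = Add(7, Add(32908, Mul(-76, V))) = Add(32915, Mul(-76, V)))
Add(Add(W, Function('R')(157)), 152447) = Add(Add(287278, Add(32915, Mul(-76, 157))), 152447) = Add(Add(287278, Add(32915, -11932)), 152447) = Add(Add(287278, 20983), 152447) = Add(308261, 152447) = 460708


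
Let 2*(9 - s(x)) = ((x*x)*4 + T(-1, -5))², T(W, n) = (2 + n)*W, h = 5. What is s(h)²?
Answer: 112169281/4 ≈ 2.8042e+7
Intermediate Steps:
T(W, n) = W*(2 + n)
s(x) = 9 - (3 + 4*x²)²/2 (s(x) = 9 - ((x*x)*4 - (2 - 5))²/2 = 9 - (x²*4 - 1*(-3))²/2 = 9 - (4*x² + 3)²/2 = 9 - (3 + 4*x²)²/2)
s(h)² = (9 - (3 + 4*5²)²/2)² = (9 - (3 + 4*25)²/2)² = (9 - (3 + 100)²/2)² = (9 - ½*103²)² = (9 - ½*10609)² = (9 - 10609/2)² = (-10591/2)² = 112169281/4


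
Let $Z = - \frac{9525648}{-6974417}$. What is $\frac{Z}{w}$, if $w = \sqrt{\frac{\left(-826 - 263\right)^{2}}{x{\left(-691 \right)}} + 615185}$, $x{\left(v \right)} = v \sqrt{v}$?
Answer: $\frac{6582222768}{6974417 \sqrt{293739148985 + 1185921 i \sqrt{691}}} \approx 0.0017413 - 9.2403 \cdot 10^{-8} i$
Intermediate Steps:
$Z = \frac{9525648}{6974417}$ ($Z = \left(-9525648\right) \left(- \frac{1}{6974417}\right) = \frac{9525648}{6974417} \approx 1.3658$)
$x{\left(v \right)} = v^{\frac{3}{2}}$
$w = \sqrt{615185 + \frac{1185921 i \sqrt{691}}{477481}}$ ($w = \sqrt{\frac{\left(-826 - 263\right)^{2}}{\left(-691\right)^{\frac{3}{2}}} + 615185} = \sqrt{\frac{\left(-1089\right)^{2}}{\left(-691\right) i \sqrt{691}} + 615185} = \sqrt{1185921 \frac{i \sqrt{691}}{477481} + 615185} = \sqrt{\frac{1185921 i \sqrt{691}}{477481} + 615185} = \sqrt{615185 + \frac{1185921 i \sqrt{691}}{477481}} \approx 784.34 + 0.042 i$)
$\frac{Z}{w} = \frac{9525648}{6974417 \frac{\sqrt{293739148985 + 1185921 i \sqrt{691}}}{691}} = \frac{9525648 \frac{691}{\sqrt{293739148985 + 1185921 i \sqrt{691}}}}{6974417} = \frac{6582222768}{6974417 \sqrt{293739148985 + 1185921 i \sqrt{691}}}$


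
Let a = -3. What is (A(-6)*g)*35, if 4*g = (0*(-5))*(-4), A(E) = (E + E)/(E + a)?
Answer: 0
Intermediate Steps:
A(E) = 2*E/(-3 + E) (A(E) = (E + E)/(E - 3) = (2*E)/(-3 + E) = 2*E/(-3 + E))
g = 0 (g = ((0*(-5))*(-4))/4 = (0*(-4))/4 = (¼)*0 = 0)
(A(-6)*g)*35 = ((2*(-6)/(-3 - 6))*0)*35 = ((2*(-6)/(-9))*0)*35 = ((2*(-6)*(-⅑))*0)*35 = ((4/3)*0)*35 = 0*35 = 0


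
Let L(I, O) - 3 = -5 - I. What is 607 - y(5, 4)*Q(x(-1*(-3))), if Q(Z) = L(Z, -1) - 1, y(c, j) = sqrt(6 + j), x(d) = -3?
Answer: 607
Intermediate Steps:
L(I, O) = -2 - I (L(I, O) = 3 + (-5 - I) = -2 - I)
Q(Z) = -3 - Z (Q(Z) = (-2 - Z) - 1 = -3 - Z)
607 - y(5, 4)*Q(x(-1*(-3))) = 607 - sqrt(6 + 4)*(-3 - 1*(-3)) = 607 - sqrt(10)*(-3 + 3) = 607 - sqrt(10)*0 = 607 - 1*0 = 607 + 0 = 607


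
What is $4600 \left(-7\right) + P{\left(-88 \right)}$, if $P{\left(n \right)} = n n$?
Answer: $-24456$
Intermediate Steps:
$P{\left(n \right)} = n^{2}$
$4600 \left(-7\right) + P{\left(-88 \right)} = 4600 \left(-7\right) + \left(-88\right)^{2} = -32200 + 7744 = -24456$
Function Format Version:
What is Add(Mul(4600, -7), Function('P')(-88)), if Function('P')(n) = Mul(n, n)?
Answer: -24456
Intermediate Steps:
Function('P')(n) = Pow(n, 2)
Add(Mul(4600, -7), Function('P')(-88)) = Add(Mul(4600, -7), Pow(-88, 2)) = Add(-32200, 7744) = -24456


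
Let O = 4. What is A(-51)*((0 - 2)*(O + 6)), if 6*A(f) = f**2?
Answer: -8670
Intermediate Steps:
A(f) = f**2/6
A(-51)*((0 - 2)*(O + 6)) = ((1/6)*(-51)**2)*((0 - 2)*(4 + 6)) = ((1/6)*2601)*(-2*10) = (867/2)*(-20) = -8670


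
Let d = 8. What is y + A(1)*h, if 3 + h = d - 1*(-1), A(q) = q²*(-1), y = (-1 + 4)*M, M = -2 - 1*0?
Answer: -12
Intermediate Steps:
M = -2 (M = -2 + 0 = -2)
y = -6 (y = (-1 + 4)*(-2) = 3*(-2) = -6)
A(q) = -q²
h = 6 (h = -3 + (8 - 1*(-1)) = -3 + (8 + 1) = -3 + 9 = 6)
y + A(1)*h = -6 - 1*1²*6 = -6 - 1*1*6 = -6 - 1*6 = -6 - 6 = -12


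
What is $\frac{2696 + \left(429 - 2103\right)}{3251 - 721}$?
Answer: $\frac{511}{1265} \approx 0.40395$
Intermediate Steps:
$\frac{2696 + \left(429 - 2103\right)}{3251 - 721} = \frac{2696 + \left(429 - 2103\right)}{2530} = \left(2696 - 1674\right) \frac{1}{2530} = 1022 \cdot \frac{1}{2530} = \frac{511}{1265}$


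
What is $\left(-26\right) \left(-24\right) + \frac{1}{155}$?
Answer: $\frac{96721}{155} \approx 624.01$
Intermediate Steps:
$\left(-26\right) \left(-24\right) + \frac{1}{155} = 624 + \frac{1}{155} = \frac{96721}{155}$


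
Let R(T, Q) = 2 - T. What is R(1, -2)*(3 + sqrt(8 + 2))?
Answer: 3 + sqrt(10) ≈ 6.1623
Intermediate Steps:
R(1, -2)*(3 + sqrt(8 + 2)) = (2 - 1*1)*(3 + sqrt(8 + 2)) = (2 - 1)*(3 + sqrt(10)) = 1*(3 + sqrt(10)) = 3 + sqrt(10)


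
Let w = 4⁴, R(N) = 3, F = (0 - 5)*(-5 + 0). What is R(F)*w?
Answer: 768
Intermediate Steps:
F = 25 (F = -5*(-5) = 25)
w = 256
R(F)*w = 3*256 = 768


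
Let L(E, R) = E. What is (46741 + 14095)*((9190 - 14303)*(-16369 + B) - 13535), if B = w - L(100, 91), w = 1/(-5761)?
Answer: 29507454124689020/5761 ≈ 5.1219e+12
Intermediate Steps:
w = -1/5761 ≈ -0.00017358
B = -576101/5761 (B = -1/5761 - 1*100 = -1/5761 - 100 = -576101/5761 ≈ -100.00)
(46741 + 14095)*((9190 - 14303)*(-16369 + B) - 13535) = (46741 + 14095)*((9190 - 14303)*(-16369 - 576101/5761) - 13535) = 60836*(-5113*(-94877910/5761) - 13535) = 60836*(485110753830/5761 - 13535) = 60836*(485032778695/5761) = 29507454124689020/5761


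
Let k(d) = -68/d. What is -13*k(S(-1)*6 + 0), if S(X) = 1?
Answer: 442/3 ≈ 147.33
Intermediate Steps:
-13*k(S(-1)*6 + 0) = -(-884)/(1*6 + 0) = -(-884)/(6 + 0) = -(-884)/6 = -13*(-34/3) = 442/3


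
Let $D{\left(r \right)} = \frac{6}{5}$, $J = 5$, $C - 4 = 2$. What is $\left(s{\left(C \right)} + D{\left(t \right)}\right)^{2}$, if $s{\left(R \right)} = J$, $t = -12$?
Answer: $\frac{961}{25} \approx 38.44$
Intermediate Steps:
$C = 6$ ($C = 4 + 2 = 6$)
$s{\left(R \right)} = 5$
$D{\left(r \right)} = \frac{6}{5}$ ($D{\left(r \right)} = 6 \cdot \frac{1}{5} = \frac{6}{5}$)
$\left(s{\left(C \right)} + D{\left(t \right)}\right)^{2} = \left(5 + \frac{6}{5}\right)^{2} = \left(\frac{31}{5}\right)^{2} = \frac{961}{25}$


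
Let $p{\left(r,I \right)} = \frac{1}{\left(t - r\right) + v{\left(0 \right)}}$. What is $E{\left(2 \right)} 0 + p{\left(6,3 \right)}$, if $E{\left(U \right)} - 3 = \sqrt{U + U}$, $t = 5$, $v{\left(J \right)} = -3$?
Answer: $- \frac{1}{4} \approx -0.25$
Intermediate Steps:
$E{\left(U \right)} = 3 + \sqrt{2} \sqrt{U}$ ($E{\left(U \right)} = 3 + \sqrt{U + U} = 3 + \sqrt{2 U} = 3 + \sqrt{2} \sqrt{U}$)
$p{\left(r,I \right)} = \frac{1}{2 - r}$ ($p{\left(r,I \right)} = \frac{1}{\left(5 - r\right) - 3} = \frac{1}{2 - r}$)
$E{\left(2 \right)} 0 + p{\left(6,3 \right)} = \left(3 + \sqrt{2} \sqrt{2}\right) 0 - \frac{1}{-2 + 6} = \left(3 + 2\right) 0 - \frac{1}{4} = 5 \cdot 0 - \frac{1}{4} = 0 - \frac{1}{4} = - \frac{1}{4}$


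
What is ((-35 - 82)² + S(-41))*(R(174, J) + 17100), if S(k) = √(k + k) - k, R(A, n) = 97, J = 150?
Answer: 236114810 + 17197*I*√82 ≈ 2.3611e+8 + 1.5573e+5*I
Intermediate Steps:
S(k) = -k + √2*√k (S(k) = √(2*k) - k = √2*√k - k = -k + √2*√k)
((-35 - 82)² + S(-41))*(R(174, J) + 17100) = ((-35 - 82)² + (-1*(-41) + √2*√(-41)))*(97 + 17100) = ((-117)² + (41 + √2*(I*√41)))*17197 = (13689 + (41 + I*√82))*17197 = (13730 + I*√82)*17197 = 236114810 + 17197*I*√82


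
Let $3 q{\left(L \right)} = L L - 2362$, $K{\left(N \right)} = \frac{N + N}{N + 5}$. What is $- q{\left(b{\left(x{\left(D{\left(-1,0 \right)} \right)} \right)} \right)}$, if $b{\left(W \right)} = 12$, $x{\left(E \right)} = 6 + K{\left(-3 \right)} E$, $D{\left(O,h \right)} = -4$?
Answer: $\frac{2218}{3} \approx 739.33$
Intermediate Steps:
$K{\left(N \right)} = \frac{2 N}{5 + N}$
$x{\left(E \right)} = 6 - 3 E$ ($x{\left(E \right)} = 6 + 2 \left(-3\right) \frac{1}{5 - 3} E = 6 + 2 \left(-3\right) \frac{1}{2} E = 6 - 3 E$)
$q{\left(L \right)} = - \frac{2362}{3} + \frac{L^{2}}{3}$ ($q{\left(L \right)} = \frac{L L - 2362}{3} = \frac{L^{2} - 2362}{3} = \frac{-2362 + L^{2}}{3} = - \frac{2362}{3} + \frac{L^{2}}{3}$)
$- q{\left(b{\left(x{\left(D{\left(-1,0 \right)} \right)} \right)} \right)} = - (- \frac{2362}{3} + \frac{12^{2}}{3}) = - (- \frac{2362}{3} + \frac{1}{3} \cdot 144) = - (- \frac{2362}{3} + 48) = \left(-1\right) \left(- \frac{2218}{3}\right) = \frac{2218}{3}$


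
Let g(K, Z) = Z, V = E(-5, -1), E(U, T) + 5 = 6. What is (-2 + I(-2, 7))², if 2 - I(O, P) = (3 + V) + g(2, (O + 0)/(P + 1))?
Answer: 225/16 ≈ 14.063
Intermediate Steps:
E(U, T) = 1 (E(U, T) = -5 + 6 = 1)
V = 1
I(O, P) = -2 - O/(1 + P) (I(O, P) = 2 - ((3 + 1) + (O + 0)/(P + 1)) = 2 - (4 + O/(1 + P)) = 2 + (-4 - O/(1 + P)) = -2 - O/(1 + P))
(-2 + I(-2, 7))² = (-2 + (-2 - 1*(-2) - 2*7)/(1 + 7))² = (-2 + (-2 + 2 - 14)/8)² = (-2 + (⅛)*(-14))² = (-2 - 7/4)² = (-15/4)² = 225/16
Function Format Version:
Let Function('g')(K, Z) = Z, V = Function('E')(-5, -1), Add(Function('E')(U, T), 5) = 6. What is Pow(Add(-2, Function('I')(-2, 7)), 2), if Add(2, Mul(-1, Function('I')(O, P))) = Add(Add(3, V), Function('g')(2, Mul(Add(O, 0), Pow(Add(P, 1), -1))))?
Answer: Rational(225, 16) ≈ 14.063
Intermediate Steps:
Function('E')(U, T) = 1 (Function('E')(U, T) = Add(-5, 6) = 1)
V = 1
Function('I')(O, P) = Add(-2, Mul(-1, O, Pow(Add(1, P), -1))) (Function('I')(O, P) = Add(2, Mul(-1, Add(Add(3, 1), Mul(Add(O, 0), Pow(Add(P, 1), -1))))) = Add(2, Mul(-1, Add(4, Mul(O, Pow(Add(1, P), -1))))) = Add(2, Add(-4, Mul(-1, O, Pow(Add(1, P), -1)))) = Add(-2, Mul(-1, O, Pow(Add(1, P), -1))))
Pow(Add(-2, Function('I')(-2, 7)), 2) = Pow(Add(-2, Mul(Pow(Add(1, 7), -1), Add(-2, Mul(-1, -2), Mul(-2, 7)))), 2) = Pow(Add(-2, Mul(Pow(8, -1), Add(-2, 2, -14))), 2) = Pow(Add(-2, Mul(Rational(1, 8), -14)), 2) = Pow(Add(-2, Rational(-7, 4)), 2) = Pow(Rational(-15, 4), 2) = Rational(225, 16)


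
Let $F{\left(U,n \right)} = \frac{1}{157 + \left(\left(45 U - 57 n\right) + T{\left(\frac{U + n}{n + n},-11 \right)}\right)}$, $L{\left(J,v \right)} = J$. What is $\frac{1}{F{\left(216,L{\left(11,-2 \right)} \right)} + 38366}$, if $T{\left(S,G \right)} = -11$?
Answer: $\frac{9239}{354463475} \approx 2.6065 \cdot 10^{-5}$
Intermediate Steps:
$F{\left(U,n \right)} = \frac{1}{146 - 57 n + 45 U}$ ($F{\left(U,n \right)} = \frac{1}{157 - \left(11 - 45 U + 57 n\right)} = \frac{1}{146 - 57 n + 45 U}$)
$\frac{1}{F{\left(216,L{\left(11,-2 \right)} \right)} + 38366} = \frac{1}{\frac{1}{146 - 627 + 45 \cdot 216} + 38366} = \frac{1}{\frac{1}{146 - 627 + 9720} + 38366} = \frac{1}{\frac{1}{9239} + 38366} = \frac{1}{\frac{354463475}{9239}} = \frac{9239}{354463475}$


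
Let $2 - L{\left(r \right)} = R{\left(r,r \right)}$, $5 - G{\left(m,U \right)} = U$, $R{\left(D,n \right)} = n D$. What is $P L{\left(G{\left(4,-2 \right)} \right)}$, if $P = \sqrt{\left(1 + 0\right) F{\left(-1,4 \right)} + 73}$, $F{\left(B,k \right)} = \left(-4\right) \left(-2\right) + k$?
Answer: $- 47 \sqrt{85} \approx -433.32$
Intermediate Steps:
$R{\left(D,n \right)} = D n$
$G{\left(m,U \right)} = 5 - U$
$F{\left(B,k \right)} = 8 + k$
$L{\left(r \right)} = 2 - r^{2}$ ($L{\left(r \right)} = 2 - r r = 2 - r^{2}$)
$P = \sqrt{85}$ ($P = \sqrt{\left(1 + 0\right) \left(8 + 4\right) + 73} = \sqrt{1 \cdot 12 + 73} = \sqrt{12 + 73} = \sqrt{85} \approx 9.2195$)
$P L{\left(G{\left(4,-2 \right)} \right)} = \sqrt{85} \left(2 - \left(5 - -2\right)^{2}\right) = \sqrt{85} \left(2 - \left(5 + 2\right)^{2}\right) = \sqrt{85} \left(2 - 7^{2}\right) = \sqrt{85} \left(2 - 49\right) = \sqrt{85} \left(-47\right) = - 47 \sqrt{85}$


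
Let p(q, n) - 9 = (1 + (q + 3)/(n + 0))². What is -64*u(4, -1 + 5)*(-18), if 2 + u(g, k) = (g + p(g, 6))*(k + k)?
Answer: 160768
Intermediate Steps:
p(q, n) = 9 + (1 + (3 + q)/n)² (p(q, n) = 9 + (1 + (q + 3)/(n + 0))² = 9 + (1 + (3 + q)/n)²)
u(g, k) = -2 + 2*k*(9 + g + (9 + g)²/36) (u(g, k) = -2 + (g + (9 + (3 + 6 + g)²/6²))*(k + k) = -2 + (g + (9 + (9 + g)²/36))*(2*k) = -2 + (9 + g + (9 + g)²/36)*(2*k) = -2 + 2*k*(9 + g + (9 + g)²/36))
-64*u(4, -1 + 5)*(-18) = -64*(-2 + 2*4*(-1 + 5) + (-1 + 5)*(324 + (9 + 4)²)/18)*(-18) = -64*(-2 + 2*4*4 + (1/18)*4*(324 + 13²))*(-18) = -64*(-2 + 32 + (1/18)*4*(324 + 169))*(-18) = -64*(-2 + 32 + (1/18)*4*493)*(-18) = -64*(-2 + 32 + 986/9)*(-18) = -64*1256/9*(-18) = -80384/9*(-18) = 160768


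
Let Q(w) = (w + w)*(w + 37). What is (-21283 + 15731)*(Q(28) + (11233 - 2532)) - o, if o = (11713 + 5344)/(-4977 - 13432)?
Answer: -1261333706831/18409 ≈ -6.8517e+7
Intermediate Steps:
o = -17057/18409 (o = 17057/(-18409) = 17057*(-1/18409) = -17057/18409 ≈ -0.92656)
Q(w) = 2*w*(37 + w) (Q(w) = (2*w)*(37 + w) = 2*w*(37 + w))
(-21283 + 15731)*(Q(28) + (11233 - 2532)) - o = (-21283 + 15731)*(2*28*(37 + 28) + (11233 - 2532)) - 1*(-17057/18409) = -5552*(2*28*65 + 8701) + 17057/18409 = -5552*(3640 + 8701) + 17057/18409 = -5552*12341 + 17057/18409 = -68517232 + 17057/18409 = -1261333706831/18409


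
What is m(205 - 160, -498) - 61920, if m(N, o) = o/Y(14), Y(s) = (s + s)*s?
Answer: -12136569/196 ≈ -61921.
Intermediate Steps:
Y(s) = 2*s² (Y(s) = (2*s)*s = 2*s²)
m(N, o) = o/392 (m(N, o) = o/((2*14²)) = o/((2*196)) = o/392)
m(205 - 160, -498) - 61920 = (1/392)*(-498) - 61920 = -249/196 - 61920 = -12136569/196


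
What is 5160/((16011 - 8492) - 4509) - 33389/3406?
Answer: -192851/23842 ≈ -8.0887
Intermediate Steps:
5160/((16011 - 8492) - 4509) - 33389/3406 = 5160/(7519 - 4509) - 33389*1/3406 = 5160/3010 - 33389/3406 = 5160*(1/3010) - 33389/3406 = 12/7 - 33389/3406 = -192851/23842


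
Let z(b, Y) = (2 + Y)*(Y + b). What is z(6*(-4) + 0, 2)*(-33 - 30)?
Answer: 5544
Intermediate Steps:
z(6*(-4) + 0, 2)*(-33 - 30) = (2**2 + 2*2 + 2*(6*(-4) + 0) + 2*(6*(-4) + 0))*(-33 - 30) = (4 + 4 + 2*(-24 + 0) + 2*(-24 + 0))*(-63) = (4 + 4 + 2*(-24) + 2*(-24))*(-63) = (4 + 4 - 48 - 48)*(-63) = -88*(-63) = 5544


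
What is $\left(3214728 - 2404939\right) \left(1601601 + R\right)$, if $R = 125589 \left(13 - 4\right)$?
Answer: $2212264188678$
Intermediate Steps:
$R = 1130301$ ($R = 125589 \left(13 - 4\right) = 125589 \cdot 9 = 1130301$)
$\left(3214728 - 2404939\right) \left(1601601 + R\right) = \left(3214728 - 2404939\right) \left(1601601 + 1130301\right) = 809789 \cdot 2731902 = 2212264188678$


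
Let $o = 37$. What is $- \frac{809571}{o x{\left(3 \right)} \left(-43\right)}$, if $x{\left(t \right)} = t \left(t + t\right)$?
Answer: $\frac{269857}{9546} \approx 28.269$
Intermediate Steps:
$x{\left(t \right)} = 2 t^{2}$ ($x{\left(t \right)} = t 2 t = 2 t^{2}$)
$- \frac{809571}{o x{\left(3 \right)} \left(-43\right)} = - \frac{809571}{37 \cdot 2 \cdot 3^{2} \left(-43\right)} = - \frac{809571}{37 \cdot 2 \cdot 9 \left(-43\right)} = - \frac{809571}{37 \cdot 18 \left(-43\right)} = - \frac{809571}{666 \left(-43\right)} = - \frac{809571}{-28638} = \left(-809571\right) \left(- \frac{1}{28638}\right) = \frac{269857}{9546}$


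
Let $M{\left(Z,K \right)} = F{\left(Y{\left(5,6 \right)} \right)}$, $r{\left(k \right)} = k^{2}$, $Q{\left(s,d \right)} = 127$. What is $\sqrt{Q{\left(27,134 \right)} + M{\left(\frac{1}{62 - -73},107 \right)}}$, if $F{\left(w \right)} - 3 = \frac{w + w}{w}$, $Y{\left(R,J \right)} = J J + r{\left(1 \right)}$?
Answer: $2 \sqrt{33} \approx 11.489$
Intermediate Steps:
$Y{\left(R,J \right)} = 1 + J^{2}$ ($Y{\left(R,J \right)} = J J + 1^{2} = J^{2} + 1 = 1 + J^{2}$)
$F{\left(w \right)} = 5$ ($F{\left(w \right)} = 3 + \frac{w + w}{w} = 3 + \frac{2 w}{w} = 3 + 2 = 5$)
$M{\left(Z,K \right)} = 5$
$\sqrt{Q{\left(27,134 \right)} + M{\left(\frac{1}{62 - -73},107 \right)}} = \sqrt{127 + 5} = \sqrt{132} = 2 \sqrt{33}$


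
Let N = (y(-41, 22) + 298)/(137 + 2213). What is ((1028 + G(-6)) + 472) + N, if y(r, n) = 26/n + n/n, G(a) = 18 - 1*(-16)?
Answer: 19828601/12925 ≈ 1534.1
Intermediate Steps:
G(a) = 34 (G(a) = 18 + 16 = 34)
y(r, n) = 1 + 26/n (y(r, n) = 26/n + 1 = 1 + 26/n)
N = 1651/12925 (N = ((26 + 22)/22 + 298)/(137 + 2213) = ((1/22)*48 + 298)/2350 = (24/11 + 298)*(1/2350) = (3302/11)*(1/2350) = 1651/12925 ≈ 0.12774)
((1028 + G(-6)) + 472) + N = ((1028 + 34) + 472) + 1651/12925 = (1062 + 472) + 1651/12925 = 1534 + 1651/12925 = 19828601/12925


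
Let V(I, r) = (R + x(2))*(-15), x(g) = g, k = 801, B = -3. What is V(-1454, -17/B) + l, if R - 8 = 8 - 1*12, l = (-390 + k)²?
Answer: 168831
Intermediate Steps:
l = 168921 (l = (-390 + 801)² = 411² = 168921)
R = 4 (R = 8 + (8 - 1*12) = 8 + (8 - 12) = 8 - 4 = 4)
V(I, r) = -90 (V(I, r) = (4 + 2)*(-15) = 6*(-15) = -90)
V(-1454, -17/B) + l = -90 + 168921 = 168831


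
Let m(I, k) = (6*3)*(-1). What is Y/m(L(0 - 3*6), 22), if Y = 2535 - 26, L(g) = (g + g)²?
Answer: -2509/18 ≈ -139.39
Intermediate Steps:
L(g) = 4*g² (L(g) = (2*g)² = 4*g²)
Y = 2509
m(I, k) = -18 (m(I, k) = 18*(-1) = -18)
Y/m(L(0 - 3*6), 22) = 2509/(-18) = 2509*(-1/18) = -2509/18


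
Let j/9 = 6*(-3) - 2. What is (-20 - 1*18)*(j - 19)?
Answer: 7562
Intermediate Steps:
j = -180 (j = 9*(6*(-3) - 2) = 9*(-18 - 2) = 9*(-20) = -180)
(-20 - 1*18)*(j - 19) = (-20 - 1*18)*(-180 - 19) = (-20 - 18)*(-199) = -38*(-199) = 7562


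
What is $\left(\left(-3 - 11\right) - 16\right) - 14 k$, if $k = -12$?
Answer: $138$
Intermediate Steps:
$\left(\left(-3 - 11\right) - 16\right) - 14 k = \left(\left(-3 - 11\right) - 16\right) - -168 = \left(-14 - 16\right) + 168 = -30 + 168 = 138$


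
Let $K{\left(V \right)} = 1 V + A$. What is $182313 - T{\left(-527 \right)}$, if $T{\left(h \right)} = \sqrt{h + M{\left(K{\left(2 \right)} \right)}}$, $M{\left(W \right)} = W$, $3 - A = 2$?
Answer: $182313 - 2 i \sqrt{131} \approx 1.8231 \cdot 10^{5} - 22.891 i$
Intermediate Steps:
$A = 1$ ($A = 3 - 2 = 1$)
$K{\left(V \right)} = 1 + V$ ($K{\left(V \right)} = 1 V + 1 = V + 1 = 1 + V$)
$T{\left(h \right)} = \sqrt{3 + h}$ ($T{\left(h \right)} = \sqrt{h + \left(1 + 2\right)} = \sqrt{h + 3} = \sqrt{3 + h}$)
$182313 - T{\left(-527 \right)} = 182313 - \sqrt{3 - 527} = 182313 - \sqrt{-524} = 182313 - 2 i \sqrt{131}$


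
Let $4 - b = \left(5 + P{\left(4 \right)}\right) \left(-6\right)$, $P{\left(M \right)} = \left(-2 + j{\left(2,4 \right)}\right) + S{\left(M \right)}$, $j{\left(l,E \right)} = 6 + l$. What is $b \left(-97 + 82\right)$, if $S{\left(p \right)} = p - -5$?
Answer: $-1860$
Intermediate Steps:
$S{\left(p \right)} = 5 + p$ ($S{\left(p \right)} = p + 5 = 5 + p$)
$P{\left(M \right)} = 11 + M$ ($P{\left(M \right)} = \left(-2 + \left(6 + 2\right)\right) + \left(5 + M\right) = \left(-2 + 8\right) + \left(5 + M\right) = 6 + \left(5 + M\right) = 11 + M$)
$b = 124$ ($b = 4 - \left(5 + \left(11 + 4\right)\right) \left(-6\right) = 4 - \left(5 + 15\right) \left(-6\right) = 4 - 20 \left(-6\right) = 4 - -120 = 4 + 120 = 124$)
$b \left(-97 + 82\right) = 124 \left(-97 + 82\right) = 124 \left(-15\right) = -1860$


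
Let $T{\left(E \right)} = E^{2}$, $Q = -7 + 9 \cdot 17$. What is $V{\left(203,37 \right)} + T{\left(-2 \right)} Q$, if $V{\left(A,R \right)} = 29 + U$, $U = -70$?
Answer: $543$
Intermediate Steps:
$V{\left(A,R \right)} = -41$ ($V{\left(A,R \right)} = 29 - 70 = -41$)
$Q = 146$ ($Q = -7 + 153 = 146$)
$V{\left(203,37 \right)} + T{\left(-2 \right)} Q = -41 + \left(-2\right)^{2} \cdot 146 = -41 + 4 \cdot 146 = -41 + 584 = 543$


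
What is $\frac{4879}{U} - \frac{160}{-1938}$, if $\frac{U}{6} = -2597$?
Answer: $- \frac{55257}{239666} \approx -0.23056$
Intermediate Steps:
$U = -15582$ ($U = 6 \left(-2597\right) = -15582$)
$\frac{4879}{U} - \frac{160}{-1938} = \frac{4879}{-15582} - \frac{160}{-1938} = 4879 \left(- \frac{1}{15582}\right) - - \frac{80}{969} = - \frac{697}{2226} + \frac{80}{969} = - \frac{55257}{239666}$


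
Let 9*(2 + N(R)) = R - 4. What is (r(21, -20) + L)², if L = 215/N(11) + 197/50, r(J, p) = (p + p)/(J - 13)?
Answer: 9473712889/302500 ≈ 31318.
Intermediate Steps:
N(R) = -22/9 + R/9 (N(R) = -2 + (R - 4)/9 = -2 + (-4 + R)/9 = -2 + (-4/9 + R/9) = -22/9 + R/9)
r(J, p) = 2*p/(-13 + J) (r(J, p) = (2*p)/(-13 + J) = 2*p/(-13 + J))
L = -94583/550 (L = 215/(-22/9 + (⅑)*11) + 197/50 = 215/(-22/9 + 11/9) + 197*(1/50) = 215/(-11/9) + 197/50 = 215*(-9/11) + 197/50 = -1935/11 + 197/50 = -94583/550 ≈ -171.97)
(r(21, -20) + L)² = (2*(-20)/(-13 + 21) - 94583/550)² = (2*(-20)/8 - 94583/550)² = (2*(-20)*(⅛) - 94583/550)² = (-5 - 94583/550)² = (-97333/550)² = 9473712889/302500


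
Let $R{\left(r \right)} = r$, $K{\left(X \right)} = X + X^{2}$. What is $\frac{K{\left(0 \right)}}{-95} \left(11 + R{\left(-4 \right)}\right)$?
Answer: $0$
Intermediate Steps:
$\frac{K{\left(0 \right)}}{-95} \left(11 + R{\left(-4 \right)}\right) = \frac{0 \left(1 + 0\right)}{-95} \left(11 - 4\right) = 0 \cdot 1 \left(- \frac{1}{95}\right) 7 = 0 \left(- \frac{1}{95}\right) 7 = 0 \cdot 7 = 0$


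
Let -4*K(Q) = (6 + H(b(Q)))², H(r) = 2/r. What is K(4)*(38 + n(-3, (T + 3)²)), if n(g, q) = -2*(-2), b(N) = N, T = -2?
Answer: -3549/8 ≈ -443.63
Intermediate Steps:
n(g, q) = 4
K(Q) = -(6 + 2/Q)²/4
K(4)*(38 + n(-3, (T + 3)²)) = (-1*(1 + 3*4)²/4²)*(38 + 4) = -1*1/16*(1 + 12)²*42 = -1*1/16*13²*42 = -1*1/16*169*42 = -169/16*42 = -3549/8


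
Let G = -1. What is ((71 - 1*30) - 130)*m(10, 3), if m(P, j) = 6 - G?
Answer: -623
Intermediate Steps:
m(P, j) = 7 (m(P, j) = 6 - 1*(-1) = 6 + 1 = 7)
((71 - 1*30) - 130)*m(10, 3) = ((71 - 1*30) - 130)*7 = ((71 - 30) - 130)*7 = (41 - 130)*7 = -89*7 = -623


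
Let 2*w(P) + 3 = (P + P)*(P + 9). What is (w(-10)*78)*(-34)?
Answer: -22542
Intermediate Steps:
w(P) = -3/2 + P*(9 + P) (w(P) = -3/2 + ((P + P)*(P + 9))/2 = -3/2 + ((2*P)*(9 + P))/2 = -3/2 + (2*P*(9 + P))/2 = -3/2 + P*(9 + P))
(w(-10)*78)*(-34) = ((-3/2 + (-10)² + 9*(-10))*78)*(-34) = ((-3/2 + 100 - 90)*78)*(-34) = ((17/2)*78)*(-34) = 663*(-34) = -22542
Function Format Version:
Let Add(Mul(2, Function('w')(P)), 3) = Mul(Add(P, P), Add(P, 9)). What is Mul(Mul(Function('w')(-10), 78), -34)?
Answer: -22542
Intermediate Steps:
Function('w')(P) = Add(Rational(-3, 2), Mul(P, Add(9, P))) (Function('w')(P) = Add(Rational(-3, 2), Mul(Rational(1, 2), Mul(Add(P, P), Add(P, 9)))) = Add(Rational(-3, 2), Mul(Rational(1, 2), Mul(Mul(2, P), Add(9, P)))) = Add(Rational(-3, 2), Mul(Rational(1, 2), Mul(2, P, Add(9, P)))) = Add(Rational(-3, 2), Mul(P, Add(9, P))))
Mul(Mul(Function('w')(-10), 78), -34) = Mul(Mul(Add(Rational(-3, 2), Pow(-10, 2), Mul(9, -10)), 78), -34) = Mul(Mul(Add(Rational(-3, 2), 100, -90), 78), -34) = Mul(Mul(Rational(17, 2), 78), -34) = Mul(663, -34) = -22542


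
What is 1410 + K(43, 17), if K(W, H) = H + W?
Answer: 1470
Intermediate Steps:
1410 + K(43, 17) = 1410 + (17 + 43) = 1410 + 60 = 1470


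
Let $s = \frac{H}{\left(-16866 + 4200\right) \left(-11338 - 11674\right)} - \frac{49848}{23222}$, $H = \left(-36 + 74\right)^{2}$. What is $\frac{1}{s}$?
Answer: $- \frac{846064519278}{1816145328581} \approx -0.46586$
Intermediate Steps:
$H = 1444$ ($H = 38^{2} = 1444$)
$s = - \frac{1816145328581}{846064519278}$ ($s = \frac{1444}{\left(-16866 + 4200\right) \left(-11338 - 11674\right)} - \frac{49848}{23222} = \frac{1444}{\left(-12666\right) \left(-23012\right)} - \frac{24924}{11611} = \frac{1444}{291469992} - \frac{24924}{11611} = 1444 \cdot \frac{1}{291469992} - \frac{24924}{11611} = \frac{361}{72867498} - \frac{24924}{11611} = - \frac{1816145328581}{846064519278} \approx -2.1466$)
$\frac{1}{s} = \frac{1}{- \frac{1816145328581}{846064519278}} = - \frac{846064519278}{1816145328581}$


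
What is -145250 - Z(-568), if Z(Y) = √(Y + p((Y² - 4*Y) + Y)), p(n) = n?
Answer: -145250 - 4*√20235 ≈ -1.4582e+5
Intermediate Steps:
Z(Y) = √(Y² - 2*Y) (Z(Y) = √(Y + ((Y² - 4*Y) + Y)) = √(Y + (Y² - 3*Y)) = √(Y² - 2*Y))
-145250 - Z(-568) = -145250 - √(-568*(-2 - 568)) = -145250 - √(-568*(-570)) = -145250 - √323760 = -145250 - 4*√20235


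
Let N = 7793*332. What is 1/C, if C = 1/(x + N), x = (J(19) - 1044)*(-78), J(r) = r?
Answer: 2667226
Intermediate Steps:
N = 2587276
x = 79950 (x = (19 - 1044)*(-78) = -1025*(-78) = 79950)
C = 1/2667226 (C = 1/(79950 + 2587276) = 1/2667226 ≈ 3.7492e-7)
1/C = 1/(1/2667226) = 2667226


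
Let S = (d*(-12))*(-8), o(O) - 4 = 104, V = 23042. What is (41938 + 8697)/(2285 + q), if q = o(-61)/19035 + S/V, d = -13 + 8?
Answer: 411272913675/18559343809 ≈ 22.160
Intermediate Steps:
o(O) = 108 (o(O) = 4 + 104 = 108)
d = -5
S = -480 (S = -5*(-12)*(-8) = 60*(-8) = -480)
q = -123116/8122305 (q = 108/19035 - 480/23042 = 108*(1/19035) - 480*1/23042 = 4/705 - 240/11521 = -123116/8122305 ≈ -0.015158)
(41938 + 8697)/(2285 + q) = (41938 + 8697)/(2285 - 123116/8122305) = 50635/(18559343809/8122305) = 50635*(8122305/18559343809) = 411272913675/18559343809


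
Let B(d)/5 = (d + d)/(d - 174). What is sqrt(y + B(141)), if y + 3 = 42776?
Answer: sqrt(5170363)/11 ≈ 206.71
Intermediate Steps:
y = 42773 (y = -3 + 42776 = 42773)
B(d) = 10*d/(-174 + d) (B(d) = 5*((d + d)/(d - 174)) = 5*((2*d)/(-174 + d)) = 5*(2*d/(-174 + d)) = 10*d/(-174 + d))
sqrt(y + B(141)) = sqrt(42773 + 10*141/(-174 + 141)) = sqrt(42773 + 10*141/(-33)) = sqrt(42773 + 10*141*(-1/33)) = sqrt(42773 - 470/11) = sqrt(470033/11) = sqrt(5170363)/11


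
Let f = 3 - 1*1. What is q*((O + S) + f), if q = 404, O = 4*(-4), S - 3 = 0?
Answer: -4444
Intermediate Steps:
S = 3 (S = 3 + 0 = 3)
f = 2 (f = 3 - 1 = 2)
O = -16
q*((O + S) + f) = 404*((-16 + 3) + 2) = 404*(-13 + 2) = 404*(-11) = -4444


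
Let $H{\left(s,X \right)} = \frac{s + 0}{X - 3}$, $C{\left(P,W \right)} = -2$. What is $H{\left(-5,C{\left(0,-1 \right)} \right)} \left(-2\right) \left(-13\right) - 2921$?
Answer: $-2895$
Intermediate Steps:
$H{\left(s,X \right)} = \frac{s}{-3 + X}$
$H{\left(-5,C{\left(0,-1 \right)} \right)} \left(-2\right) \left(-13\right) - 2921 = - \frac{5}{-3 - 2} \left(-2\right) \left(-13\right) - 2921 = - \frac{5}{-5} \left(-2\right) \left(-13\right) - 2921 = \left(-5\right) \left(- \frac{1}{5}\right) \left(-2\right) \left(-13\right) - 2921 = 1 \left(-2\right) \left(-13\right) - 2921 = \left(-2\right) \left(-13\right) - 2921 = 26 - 2921 = -2895$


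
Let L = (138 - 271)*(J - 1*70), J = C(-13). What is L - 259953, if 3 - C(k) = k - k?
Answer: -251042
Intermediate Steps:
C(k) = 3 (C(k) = 3 - (k - k) = 3 - 1*0 = 3 + 0 = 3)
J = 3
L = 8911 (L = (138 - 271)*(3 - 1*70) = -133*(3 - 70) = -133*(-67) = 8911)
L - 259953 = 8911 - 259953 = -251042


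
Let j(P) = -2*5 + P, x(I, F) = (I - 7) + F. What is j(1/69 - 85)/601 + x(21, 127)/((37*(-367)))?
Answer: -94843895/563107551 ≈ -0.16843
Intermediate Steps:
x(I, F) = -7 + F + I (x(I, F) = (-7 + I) + F = -7 + F + I)
j(P) = -10 + P
j(1/69 - 85)/601 + x(21, 127)/((37*(-367))) = (-10 + (1/69 - 85))/601 + (-7 + 127 + 21)/((37*(-367))) = (-10 + (1/69 - 85))*(1/601) + 141/(-13579) = (-10 - 5864/69)*(1/601) + 141*(-1/13579) = -6554/69*1/601 - 141/13579 = -6554/41469 - 141/13579 = -94843895/563107551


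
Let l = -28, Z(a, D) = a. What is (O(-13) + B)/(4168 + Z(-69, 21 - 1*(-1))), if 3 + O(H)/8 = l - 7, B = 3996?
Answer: 3692/4099 ≈ 0.90071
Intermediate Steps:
O(H) = -304 (O(H) = -24 + 8*(-28 - 7) = -24 + 8*(-35) = -24 - 280 = -304)
(O(-13) + B)/(4168 + Z(-69, 21 - 1*(-1))) = (-304 + 3996)/(4168 - 69) = 3692/4099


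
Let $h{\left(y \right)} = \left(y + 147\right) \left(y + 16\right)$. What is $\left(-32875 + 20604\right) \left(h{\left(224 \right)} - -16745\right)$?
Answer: $-1298087735$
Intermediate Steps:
$h{\left(y \right)} = \left(16 + y\right) \left(147 + y\right)$ ($h{\left(y \right)} = \left(147 + y\right) \left(16 + y\right) = \left(16 + y\right) \left(147 + y\right)$)
$\left(-32875 + 20604\right) \left(h{\left(224 \right)} - -16745\right) = \left(-32875 + 20604\right) \left(\left(2352 + 224^{2} + 163 \cdot 224\right) - -16745\right) = - 12271 \left(\left(2352 + 50176 + 36512\right) + \left(-560 + 17305\right)\right) = - 12271 \left(89040 + 16745\right) = \left(-12271\right) 105785 = -1298087735$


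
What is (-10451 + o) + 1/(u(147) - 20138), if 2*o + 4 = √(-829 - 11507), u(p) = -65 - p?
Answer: -212718551/20350 + 2*I*√771 ≈ -10453.0 + 55.534*I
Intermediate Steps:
o = -2 + 2*I*√771 (o = -2 + √(-829 - 11507)/2 = -2 + √(-12336)/2 = -2 + (4*I*√771)/2 = -2 + 2*I*√771 ≈ -2.0 + 55.534*I)
(-10451 + o) + 1/(u(147) - 20138) = (-10451 + (-2 + 2*I*√771)) + 1/((-65 - 1*147) - 20138) = (-10453 + 2*I*√771) + 1/((-65 - 147) - 20138) = (-10453 + 2*I*√771) + 1/(-212 - 20138) = (-10453 + 2*I*√771) + 1/(-20350) = (-10453 + 2*I*√771) - 1/20350 = -212718551/20350 + 2*I*√771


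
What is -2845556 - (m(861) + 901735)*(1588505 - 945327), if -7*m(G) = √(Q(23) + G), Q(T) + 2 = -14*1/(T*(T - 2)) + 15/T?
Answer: -579978959386 + 643178*√4092666/483 ≈ -5.7998e+11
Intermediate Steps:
Q(T) = -2 + 15/T - 14/(T*(-2 + T)) (Q(T) = -2 + (-14*1/(T*(T - 2)) + 15/T) = -2 + (-14*1/(T*(-2 + T)) + 15/T) = -2 + (-14/(T*(-2 + T)) + 15/T) = -2 + (15/T - 14/(T*(-2 + T))) = -2 + 15/T - 14/(T*(-2 + T)))
m(G) = -√(-95/69 + G)/7 (m(G) = -√((-44 - 2*23² + 19*23)/(23*(-2 + 23)) + G)/7 = -√((1/23)*(-44 - 2*529 + 437)/21 + G)/7 = -√((1/23)*(1/21)*(-44 - 1058 + 437) + G)/7 = -√((1/23)*(1/21)*(-665) + G)/7 = -√(-95/69 + G)/7)
-2845556 - (m(861) + 901735)*(1588505 - 945327) = -2845556 - (-√(-6555 + 4761*861)/483 + 901735)*(1588505 - 945327) = -2845556 - (-√(-6555 + 4099221)/483 + 901735)*643178 = -2845556 - (-√4092666/483 + 901735)*643178 = -2845556 - (901735 - √4092666/483)*643178 = -2845556 - (579976113830 - 643178*√4092666/483) = -2845556 + (-579976113830 + 643178*√4092666/483) = -579978959386 + 643178*√4092666/483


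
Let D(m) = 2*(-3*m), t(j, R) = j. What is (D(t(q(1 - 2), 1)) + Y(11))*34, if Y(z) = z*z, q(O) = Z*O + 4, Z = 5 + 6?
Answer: 5542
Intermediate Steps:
Z = 11
q(O) = 4 + 11*O (q(O) = 11*O + 4 = 4 + 11*O)
Y(z) = z²
D(m) = -6*m
(D(t(q(1 - 2), 1)) + Y(11))*34 = (-6*(4 + 11*(1 - 2)) + 11²)*34 = (-6*(4 + 11*(-1)) + 121)*34 = (-6*(4 - 11) + 121)*34 = (-6*(-7) + 121)*34 = (42 + 121)*34 = 163*34 = 5542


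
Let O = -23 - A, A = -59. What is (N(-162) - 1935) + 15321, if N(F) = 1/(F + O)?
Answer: 1686635/126 ≈ 13386.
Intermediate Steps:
O = 36 (O = -23 - 1*(-59) = -23 + 59 = 36)
N(F) = 1/(36 + F) (N(F) = 1/(F + 36) = 1/(36 + F))
(N(-162) - 1935) + 15321 = (1/(36 - 162) - 1935) + 15321 = (1/(-126) - 1935) + 15321 = (-1/126 - 1935) + 15321 = -243811/126 + 15321 = 1686635/126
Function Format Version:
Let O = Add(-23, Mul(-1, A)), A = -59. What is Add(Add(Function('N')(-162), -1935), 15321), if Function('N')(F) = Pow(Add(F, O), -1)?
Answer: Rational(1686635, 126) ≈ 13386.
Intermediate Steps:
O = 36 (O = Add(-23, Mul(-1, -59)) = Add(-23, 59) = 36)
Function('N')(F) = Pow(Add(36, F), -1) (Function('N')(F) = Pow(Add(F, 36), -1) = Pow(Add(36, F), -1))
Add(Add(Function('N')(-162), -1935), 15321) = Add(Add(Pow(Add(36, -162), -1), -1935), 15321) = Add(Add(Pow(-126, -1), -1935), 15321) = Add(Add(Rational(-1, 126), -1935), 15321) = Add(Rational(-243811, 126), 15321) = Rational(1686635, 126)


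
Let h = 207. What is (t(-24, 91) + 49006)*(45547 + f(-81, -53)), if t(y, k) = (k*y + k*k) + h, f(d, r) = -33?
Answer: 2517379340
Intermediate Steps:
t(y, k) = 207 + k**2 + k*y (t(y, k) = (k*y + k*k) + 207 = (k*y + k**2) + 207 = (k**2 + k*y) + 207 = 207 + k**2 + k*y)
(t(-24, 91) + 49006)*(45547 + f(-81, -53)) = ((207 + 91**2 + 91*(-24)) + 49006)*(45547 - 33) = ((207 + 8281 - 2184) + 49006)*45514 = (6304 + 49006)*45514 = 55310*45514 = 2517379340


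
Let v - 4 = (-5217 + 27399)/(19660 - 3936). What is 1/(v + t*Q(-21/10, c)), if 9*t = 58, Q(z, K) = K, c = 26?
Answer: 70758/12238747 ≈ 0.0057815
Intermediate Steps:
t = 58/9 (t = (1/9)*58 = 58/9 ≈ 6.4444)
v = 42539/7862 (v = 4 + (-5217 + 27399)/(19660 - 3936) = 4 + 22182/15724 = 4 + 22182*(1/15724) = 4 + 11091/7862 = 42539/7862 ≈ 5.4107)
1/(v + t*Q(-21/10, c)) = 1/(42539/7862 + (58/9)*26) = 1/(42539/7862 + 1508/9) = 1/(12238747/70758) = 70758/12238747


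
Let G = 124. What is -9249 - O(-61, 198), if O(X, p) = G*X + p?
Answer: -1883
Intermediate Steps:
O(X, p) = p + 124*X (O(X, p) = 124*X + p = p + 124*X)
-9249 - O(-61, 198) = -9249 - (198 + 124*(-61)) = -9249 - (198 - 7564) = -9249 - 1*(-7366) = -9249 + 7366 = -1883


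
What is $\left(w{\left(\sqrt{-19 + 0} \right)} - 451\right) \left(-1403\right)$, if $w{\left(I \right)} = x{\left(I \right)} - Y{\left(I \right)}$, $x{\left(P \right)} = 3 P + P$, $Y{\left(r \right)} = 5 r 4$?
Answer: $632753 + 22448 i \sqrt{19} \approx 6.3275 \cdot 10^{5} + 97849.0 i$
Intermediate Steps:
$Y{\left(r \right)} = 20 r$
$x{\left(P \right)} = 4 P$
$w{\left(I \right)} = - 16 I$ ($w{\left(I \right)} = 4 I - 20 I = - 16 I$)
$\left(w{\left(\sqrt{-19 + 0} \right)} - 451\right) \left(-1403\right) = \left(- 16 \sqrt{-19 + 0} - 451\right) \left(-1403\right) = \left(- 16 \sqrt{-19} - 451\right) \left(-1403\right) = \left(- 16 i \sqrt{19} - 451\right) \left(-1403\right) = \left(-451 - 16 i \sqrt{19}\right) \left(-1403\right) = 632753 + 22448 i \sqrt{19}$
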